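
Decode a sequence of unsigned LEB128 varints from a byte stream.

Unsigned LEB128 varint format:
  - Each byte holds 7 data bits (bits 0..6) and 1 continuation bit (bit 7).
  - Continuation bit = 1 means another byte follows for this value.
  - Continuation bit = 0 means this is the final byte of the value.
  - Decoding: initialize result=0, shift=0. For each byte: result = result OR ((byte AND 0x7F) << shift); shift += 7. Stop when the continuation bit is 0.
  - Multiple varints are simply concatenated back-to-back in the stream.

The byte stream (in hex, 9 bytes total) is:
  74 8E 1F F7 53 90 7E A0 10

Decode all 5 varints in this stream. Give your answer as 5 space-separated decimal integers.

  byte[0]=0x74 cont=0 payload=0x74=116: acc |= 116<<0 -> acc=116 shift=7 [end]
Varint 1: bytes[0:1] = 74 -> value 116 (1 byte(s))
  byte[1]=0x8E cont=1 payload=0x0E=14: acc |= 14<<0 -> acc=14 shift=7
  byte[2]=0x1F cont=0 payload=0x1F=31: acc |= 31<<7 -> acc=3982 shift=14 [end]
Varint 2: bytes[1:3] = 8E 1F -> value 3982 (2 byte(s))
  byte[3]=0xF7 cont=1 payload=0x77=119: acc |= 119<<0 -> acc=119 shift=7
  byte[4]=0x53 cont=0 payload=0x53=83: acc |= 83<<7 -> acc=10743 shift=14 [end]
Varint 3: bytes[3:5] = F7 53 -> value 10743 (2 byte(s))
  byte[5]=0x90 cont=1 payload=0x10=16: acc |= 16<<0 -> acc=16 shift=7
  byte[6]=0x7E cont=0 payload=0x7E=126: acc |= 126<<7 -> acc=16144 shift=14 [end]
Varint 4: bytes[5:7] = 90 7E -> value 16144 (2 byte(s))
  byte[7]=0xA0 cont=1 payload=0x20=32: acc |= 32<<0 -> acc=32 shift=7
  byte[8]=0x10 cont=0 payload=0x10=16: acc |= 16<<7 -> acc=2080 shift=14 [end]
Varint 5: bytes[7:9] = A0 10 -> value 2080 (2 byte(s))

Answer: 116 3982 10743 16144 2080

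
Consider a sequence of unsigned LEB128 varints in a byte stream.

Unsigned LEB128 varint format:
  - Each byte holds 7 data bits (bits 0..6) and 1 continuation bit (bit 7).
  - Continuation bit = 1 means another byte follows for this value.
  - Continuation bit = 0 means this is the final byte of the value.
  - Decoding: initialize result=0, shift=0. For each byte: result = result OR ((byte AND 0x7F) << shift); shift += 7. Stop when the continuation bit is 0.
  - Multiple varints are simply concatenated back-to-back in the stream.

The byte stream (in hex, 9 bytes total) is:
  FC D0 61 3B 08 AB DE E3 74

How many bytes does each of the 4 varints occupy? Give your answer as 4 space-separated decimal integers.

  byte[0]=0xFC cont=1 payload=0x7C=124: acc |= 124<<0 -> acc=124 shift=7
  byte[1]=0xD0 cont=1 payload=0x50=80: acc |= 80<<7 -> acc=10364 shift=14
  byte[2]=0x61 cont=0 payload=0x61=97: acc |= 97<<14 -> acc=1599612 shift=21 [end]
Varint 1: bytes[0:3] = FC D0 61 -> value 1599612 (3 byte(s))
  byte[3]=0x3B cont=0 payload=0x3B=59: acc |= 59<<0 -> acc=59 shift=7 [end]
Varint 2: bytes[3:4] = 3B -> value 59 (1 byte(s))
  byte[4]=0x08 cont=0 payload=0x08=8: acc |= 8<<0 -> acc=8 shift=7 [end]
Varint 3: bytes[4:5] = 08 -> value 8 (1 byte(s))
  byte[5]=0xAB cont=1 payload=0x2B=43: acc |= 43<<0 -> acc=43 shift=7
  byte[6]=0xDE cont=1 payload=0x5E=94: acc |= 94<<7 -> acc=12075 shift=14
  byte[7]=0xE3 cont=1 payload=0x63=99: acc |= 99<<14 -> acc=1634091 shift=21
  byte[8]=0x74 cont=0 payload=0x74=116: acc |= 116<<21 -> acc=244903723 shift=28 [end]
Varint 4: bytes[5:9] = AB DE E3 74 -> value 244903723 (4 byte(s))

Answer: 3 1 1 4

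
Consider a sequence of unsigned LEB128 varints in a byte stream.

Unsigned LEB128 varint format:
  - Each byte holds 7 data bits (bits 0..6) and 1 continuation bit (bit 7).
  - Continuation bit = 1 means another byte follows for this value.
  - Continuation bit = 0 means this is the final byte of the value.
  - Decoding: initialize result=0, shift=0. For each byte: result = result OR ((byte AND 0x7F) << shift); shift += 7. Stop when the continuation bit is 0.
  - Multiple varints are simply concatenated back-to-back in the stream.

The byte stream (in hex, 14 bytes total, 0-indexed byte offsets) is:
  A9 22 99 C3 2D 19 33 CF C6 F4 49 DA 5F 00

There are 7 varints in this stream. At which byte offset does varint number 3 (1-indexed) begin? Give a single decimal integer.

Answer: 5

Derivation:
  byte[0]=0xA9 cont=1 payload=0x29=41: acc |= 41<<0 -> acc=41 shift=7
  byte[1]=0x22 cont=0 payload=0x22=34: acc |= 34<<7 -> acc=4393 shift=14 [end]
Varint 1: bytes[0:2] = A9 22 -> value 4393 (2 byte(s))
  byte[2]=0x99 cont=1 payload=0x19=25: acc |= 25<<0 -> acc=25 shift=7
  byte[3]=0xC3 cont=1 payload=0x43=67: acc |= 67<<7 -> acc=8601 shift=14
  byte[4]=0x2D cont=0 payload=0x2D=45: acc |= 45<<14 -> acc=745881 shift=21 [end]
Varint 2: bytes[2:5] = 99 C3 2D -> value 745881 (3 byte(s))
  byte[5]=0x19 cont=0 payload=0x19=25: acc |= 25<<0 -> acc=25 shift=7 [end]
Varint 3: bytes[5:6] = 19 -> value 25 (1 byte(s))
  byte[6]=0x33 cont=0 payload=0x33=51: acc |= 51<<0 -> acc=51 shift=7 [end]
Varint 4: bytes[6:7] = 33 -> value 51 (1 byte(s))
  byte[7]=0xCF cont=1 payload=0x4F=79: acc |= 79<<0 -> acc=79 shift=7
  byte[8]=0xC6 cont=1 payload=0x46=70: acc |= 70<<7 -> acc=9039 shift=14
  byte[9]=0xF4 cont=1 payload=0x74=116: acc |= 116<<14 -> acc=1909583 shift=21
  byte[10]=0x49 cont=0 payload=0x49=73: acc |= 73<<21 -> acc=155001679 shift=28 [end]
Varint 5: bytes[7:11] = CF C6 F4 49 -> value 155001679 (4 byte(s))
  byte[11]=0xDA cont=1 payload=0x5A=90: acc |= 90<<0 -> acc=90 shift=7
  byte[12]=0x5F cont=0 payload=0x5F=95: acc |= 95<<7 -> acc=12250 shift=14 [end]
Varint 6: bytes[11:13] = DA 5F -> value 12250 (2 byte(s))
  byte[13]=0x00 cont=0 payload=0x00=0: acc |= 0<<0 -> acc=0 shift=7 [end]
Varint 7: bytes[13:14] = 00 -> value 0 (1 byte(s))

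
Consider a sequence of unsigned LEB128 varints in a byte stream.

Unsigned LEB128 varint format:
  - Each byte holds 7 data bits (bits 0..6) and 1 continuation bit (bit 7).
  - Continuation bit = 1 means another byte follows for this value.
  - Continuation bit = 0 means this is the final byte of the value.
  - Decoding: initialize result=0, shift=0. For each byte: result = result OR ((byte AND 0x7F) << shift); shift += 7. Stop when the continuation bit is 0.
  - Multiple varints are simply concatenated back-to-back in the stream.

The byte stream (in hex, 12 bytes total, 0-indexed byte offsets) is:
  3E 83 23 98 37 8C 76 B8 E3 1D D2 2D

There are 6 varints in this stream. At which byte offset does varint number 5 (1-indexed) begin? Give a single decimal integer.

Answer: 7

Derivation:
  byte[0]=0x3E cont=0 payload=0x3E=62: acc |= 62<<0 -> acc=62 shift=7 [end]
Varint 1: bytes[0:1] = 3E -> value 62 (1 byte(s))
  byte[1]=0x83 cont=1 payload=0x03=3: acc |= 3<<0 -> acc=3 shift=7
  byte[2]=0x23 cont=0 payload=0x23=35: acc |= 35<<7 -> acc=4483 shift=14 [end]
Varint 2: bytes[1:3] = 83 23 -> value 4483 (2 byte(s))
  byte[3]=0x98 cont=1 payload=0x18=24: acc |= 24<<0 -> acc=24 shift=7
  byte[4]=0x37 cont=0 payload=0x37=55: acc |= 55<<7 -> acc=7064 shift=14 [end]
Varint 3: bytes[3:5] = 98 37 -> value 7064 (2 byte(s))
  byte[5]=0x8C cont=1 payload=0x0C=12: acc |= 12<<0 -> acc=12 shift=7
  byte[6]=0x76 cont=0 payload=0x76=118: acc |= 118<<7 -> acc=15116 shift=14 [end]
Varint 4: bytes[5:7] = 8C 76 -> value 15116 (2 byte(s))
  byte[7]=0xB8 cont=1 payload=0x38=56: acc |= 56<<0 -> acc=56 shift=7
  byte[8]=0xE3 cont=1 payload=0x63=99: acc |= 99<<7 -> acc=12728 shift=14
  byte[9]=0x1D cont=0 payload=0x1D=29: acc |= 29<<14 -> acc=487864 shift=21 [end]
Varint 5: bytes[7:10] = B8 E3 1D -> value 487864 (3 byte(s))
  byte[10]=0xD2 cont=1 payload=0x52=82: acc |= 82<<0 -> acc=82 shift=7
  byte[11]=0x2D cont=0 payload=0x2D=45: acc |= 45<<7 -> acc=5842 shift=14 [end]
Varint 6: bytes[10:12] = D2 2D -> value 5842 (2 byte(s))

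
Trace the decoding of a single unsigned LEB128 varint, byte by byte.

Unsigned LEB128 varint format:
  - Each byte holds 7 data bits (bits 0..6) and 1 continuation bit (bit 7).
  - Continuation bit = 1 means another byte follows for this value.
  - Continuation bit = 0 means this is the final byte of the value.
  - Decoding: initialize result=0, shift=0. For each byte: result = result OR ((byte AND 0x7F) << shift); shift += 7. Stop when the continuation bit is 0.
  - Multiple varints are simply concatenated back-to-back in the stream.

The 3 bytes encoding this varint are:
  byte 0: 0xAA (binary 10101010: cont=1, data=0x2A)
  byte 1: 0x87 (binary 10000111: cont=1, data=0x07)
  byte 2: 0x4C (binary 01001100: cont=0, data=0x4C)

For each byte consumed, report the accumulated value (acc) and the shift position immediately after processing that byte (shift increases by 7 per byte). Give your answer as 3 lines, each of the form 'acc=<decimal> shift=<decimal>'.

byte 0=0xAA: payload=0x2A=42, contrib = 42<<0 = 42; acc -> 42, shift -> 7
byte 1=0x87: payload=0x07=7, contrib = 7<<7 = 896; acc -> 938, shift -> 14
byte 2=0x4C: payload=0x4C=76, contrib = 76<<14 = 1245184; acc -> 1246122, shift -> 21

Answer: acc=42 shift=7
acc=938 shift=14
acc=1246122 shift=21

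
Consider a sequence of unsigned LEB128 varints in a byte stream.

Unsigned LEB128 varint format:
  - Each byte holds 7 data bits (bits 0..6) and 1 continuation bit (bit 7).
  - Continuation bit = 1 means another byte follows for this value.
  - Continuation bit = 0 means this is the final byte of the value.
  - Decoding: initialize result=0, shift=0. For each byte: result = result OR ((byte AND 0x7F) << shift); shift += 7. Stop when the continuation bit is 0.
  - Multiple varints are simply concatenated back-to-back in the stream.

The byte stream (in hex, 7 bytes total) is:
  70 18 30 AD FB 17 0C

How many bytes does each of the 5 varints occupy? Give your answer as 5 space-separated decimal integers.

Answer: 1 1 1 3 1

Derivation:
  byte[0]=0x70 cont=0 payload=0x70=112: acc |= 112<<0 -> acc=112 shift=7 [end]
Varint 1: bytes[0:1] = 70 -> value 112 (1 byte(s))
  byte[1]=0x18 cont=0 payload=0x18=24: acc |= 24<<0 -> acc=24 shift=7 [end]
Varint 2: bytes[1:2] = 18 -> value 24 (1 byte(s))
  byte[2]=0x30 cont=0 payload=0x30=48: acc |= 48<<0 -> acc=48 shift=7 [end]
Varint 3: bytes[2:3] = 30 -> value 48 (1 byte(s))
  byte[3]=0xAD cont=1 payload=0x2D=45: acc |= 45<<0 -> acc=45 shift=7
  byte[4]=0xFB cont=1 payload=0x7B=123: acc |= 123<<7 -> acc=15789 shift=14
  byte[5]=0x17 cont=0 payload=0x17=23: acc |= 23<<14 -> acc=392621 shift=21 [end]
Varint 4: bytes[3:6] = AD FB 17 -> value 392621 (3 byte(s))
  byte[6]=0x0C cont=0 payload=0x0C=12: acc |= 12<<0 -> acc=12 shift=7 [end]
Varint 5: bytes[6:7] = 0C -> value 12 (1 byte(s))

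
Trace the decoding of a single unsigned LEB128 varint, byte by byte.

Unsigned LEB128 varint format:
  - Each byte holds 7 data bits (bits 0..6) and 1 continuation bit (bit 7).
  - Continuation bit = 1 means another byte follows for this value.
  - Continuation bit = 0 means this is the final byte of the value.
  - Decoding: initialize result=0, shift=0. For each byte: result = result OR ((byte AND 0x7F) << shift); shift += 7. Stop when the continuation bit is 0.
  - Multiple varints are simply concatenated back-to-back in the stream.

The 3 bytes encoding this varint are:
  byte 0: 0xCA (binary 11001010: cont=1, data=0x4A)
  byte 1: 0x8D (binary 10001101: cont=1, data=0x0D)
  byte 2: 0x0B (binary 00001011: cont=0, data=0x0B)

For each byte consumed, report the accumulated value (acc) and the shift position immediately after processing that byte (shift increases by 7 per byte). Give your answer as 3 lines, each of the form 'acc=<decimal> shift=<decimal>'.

Answer: acc=74 shift=7
acc=1738 shift=14
acc=181962 shift=21

Derivation:
byte 0=0xCA: payload=0x4A=74, contrib = 74<<0 = 74; acc -> 74, shift -> 7
byte 1=0x8D: payload=0x0D=13, contrib = 13<<7 = 1664; acc -> 1738, shift -> 14
byte 2=0x0B: payload=0x0B=11, contrib = 11<<14 = 180224; acc -> 181962, shift -> 21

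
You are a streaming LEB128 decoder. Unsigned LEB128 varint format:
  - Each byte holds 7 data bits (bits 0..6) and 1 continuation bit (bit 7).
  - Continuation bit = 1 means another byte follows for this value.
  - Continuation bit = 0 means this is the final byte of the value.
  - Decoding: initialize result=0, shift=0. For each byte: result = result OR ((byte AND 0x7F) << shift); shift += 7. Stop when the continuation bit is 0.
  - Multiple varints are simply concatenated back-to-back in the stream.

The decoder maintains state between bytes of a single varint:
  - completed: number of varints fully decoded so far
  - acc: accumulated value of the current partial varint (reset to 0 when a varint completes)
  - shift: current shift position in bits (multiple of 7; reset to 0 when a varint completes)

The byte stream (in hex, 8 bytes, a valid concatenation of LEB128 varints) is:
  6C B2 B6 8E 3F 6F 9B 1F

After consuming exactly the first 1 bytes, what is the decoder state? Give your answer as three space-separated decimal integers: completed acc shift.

byte[0]=0x6C cont=0 payload=0x6C: varint #1 complete (value=108); reset -> completed=1 acc=0 shift=0

Answer: 1 0 0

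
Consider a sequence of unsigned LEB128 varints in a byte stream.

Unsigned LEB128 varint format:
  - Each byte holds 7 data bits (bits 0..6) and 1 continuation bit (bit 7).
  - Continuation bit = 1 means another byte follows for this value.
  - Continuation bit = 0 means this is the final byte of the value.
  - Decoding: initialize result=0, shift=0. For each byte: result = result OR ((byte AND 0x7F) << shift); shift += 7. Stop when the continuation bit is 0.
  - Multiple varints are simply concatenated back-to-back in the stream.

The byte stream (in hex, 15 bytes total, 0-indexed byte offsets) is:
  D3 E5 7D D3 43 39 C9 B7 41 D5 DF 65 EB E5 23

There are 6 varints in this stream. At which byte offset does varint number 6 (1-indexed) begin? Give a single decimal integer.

  byte[0]=0xD3 cont=1 payload=0x53=83: acc |= 83<<0 -> acc=83 shift=7
  byte[1]=0xE5 cont=1 payload=0x65=101: acc |= 101<<7 -> acc=13011 shift=14
  byte[2]=0x7D cont=0 payload=0x7D=125: acc |= 125<<14 -> acc=2061011 shift=21 [end]
Varint 1: bytes[0:3] = D3 E5 7D -> value 2061011 (3 byte(s))
  byte[3]=0xD3 cont=1 payload=0x53=83: acc |= 83<<0 -> acc=83 shift=7
  byte[4]=0x43 cont=0 payload=0x43=67: acc |= 67<<7 -> acc=8659 shift=14 [end]
Varint 2: bytes[3:5] = D3 43 -> value 8659 (2 byte(s))
  byte[5]=0x39 cont=0 payload=0x39=57: acc |= 57<<0 -> acc=57 shift=7 [end]
Varint 3: bytes[5:6] = 39 -> value 57 (1 byte(s))
  byte[6]=0xC9 cont=1 payload=0x49=73: acc |= 73<<0 -> acc=73 shift=7
  byte[7]=0xB7 cont=1 payload=0x37=55: acc |= 55<<7 -> acc=7113 shift=14
  byte[8]=0x41 cont=0 payload=0x41=65: acc |= 65<<14 -> acc=1072073 shift=21 [end]
Varint 4: bytes[6:9] = C9 B7 41 -> value 1072073 (3 byte(s))
  byte[9]=0xD5 cont=1 payload=0x55=85: acc |= 85<<0 -> acc=85 shift=7
  byte[10]=0xDF cont=1 payload=0x5F=95: acc |= 95<<7 -> acc=12245 shift=14
  byte[11]=0x65 cont=0 payload=0x65=101: acc |= 101<<14 -> acc=1667029 shift=21 [end]
Varint 5: bytes[9:12] = D5 DF 65 -> value 1667029 (3 byte(s))
  byte[12]=0xEB cont=1 payload=0x6B=107: acc |= 107<<0 -> acc=107 shift=7
  byte[13]=0xE5 cont=1 payload=0x65=101: acc |= 101<<7 -> acc=13035 shift=14
  byte[14]=0x23 cont=0 payload=0x23=35: acc |= 35<<14 -> acc=586475 shift=21 [end]
Varint 6: bytes[12:15] = EB E5 23 -> value 586475 (3 byte(s))

Answer: 12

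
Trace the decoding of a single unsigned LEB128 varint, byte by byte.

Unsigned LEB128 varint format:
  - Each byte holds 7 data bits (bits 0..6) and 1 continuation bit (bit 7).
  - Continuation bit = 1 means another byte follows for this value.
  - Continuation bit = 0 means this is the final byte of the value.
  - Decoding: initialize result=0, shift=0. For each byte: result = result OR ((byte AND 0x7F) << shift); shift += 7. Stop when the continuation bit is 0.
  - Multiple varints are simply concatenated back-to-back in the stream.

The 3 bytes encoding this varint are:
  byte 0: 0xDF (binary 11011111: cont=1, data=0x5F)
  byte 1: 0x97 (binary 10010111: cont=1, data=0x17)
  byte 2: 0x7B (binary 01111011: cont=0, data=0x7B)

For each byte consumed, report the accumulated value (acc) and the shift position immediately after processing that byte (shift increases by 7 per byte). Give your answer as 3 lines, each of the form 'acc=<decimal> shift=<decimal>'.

Answer: acc=95 shift=7
acc=3039 shift=14
acc=2018271 shift=21

Derivation:
byte 0=0xDF: payload=0x5F=95, contrib = 95<<0 = 95; acc -> 95, shift -> 7
byte 1=0x97: payload=0x17=23, contrib = 23<<7 = 2944; acc -> 3039, shift -> 14
byte 2=0x7B: payload=0x7B=123, contrib = 123<<14 = 2015232; acc -> 2018271, shift -> 21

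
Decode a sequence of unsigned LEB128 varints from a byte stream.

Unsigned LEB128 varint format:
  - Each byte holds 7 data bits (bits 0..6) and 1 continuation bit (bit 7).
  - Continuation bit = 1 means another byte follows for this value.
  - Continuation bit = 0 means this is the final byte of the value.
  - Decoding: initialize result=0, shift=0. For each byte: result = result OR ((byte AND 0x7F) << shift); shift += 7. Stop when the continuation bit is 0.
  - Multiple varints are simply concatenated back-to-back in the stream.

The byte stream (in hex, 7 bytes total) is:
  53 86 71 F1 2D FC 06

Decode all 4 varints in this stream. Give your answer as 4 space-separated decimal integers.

Answer: 83 14470 5873 892

Derivation:
  byte[0]=0x53 cont=0 payload=0x53=83: acc |= 83<<0 -> acc=83 shift=7 [end]
Varint 1: bytes[0:1] = 53 -> value 83 (1 byte(s))
  byte[1]=0x86 cont=1 payload=0x06=6: acc |= 6<<0 -> acc=6 shift=7
  byte[2]=0x71 cont=0 payload=0x71=113: acc |= 113<<7 -> acc=14470 shift=14 [end]
Varint 2: bytes[1:3] = 86 71 -> value 14470 (2 byte(s))
  byte[3]=0xF1 cont=1 payload=0x71=113: acc |= 113<<0 -> acc=113 shift=7
  byte[4]=0x2D cont=0 payload=0x2D=45: acc |= 45<<7 -> acc=5873 shift=14 [end]
Varint 3: bytes[3:5] = F1 2D -> value 5873 (2 byte(s))
  byte[5]=0xFC cont=1 payload=0x7C=124: acc |= 124<<0 -> acc=124 shift=7
  byte[6]=0x06 cont=0 payload=0x06=6: acc |= 6<<7 -> acc=892 shift=14 [end]
Varint 4: bytes[5:7] = FC 06 -> value 892 (2 byte(s))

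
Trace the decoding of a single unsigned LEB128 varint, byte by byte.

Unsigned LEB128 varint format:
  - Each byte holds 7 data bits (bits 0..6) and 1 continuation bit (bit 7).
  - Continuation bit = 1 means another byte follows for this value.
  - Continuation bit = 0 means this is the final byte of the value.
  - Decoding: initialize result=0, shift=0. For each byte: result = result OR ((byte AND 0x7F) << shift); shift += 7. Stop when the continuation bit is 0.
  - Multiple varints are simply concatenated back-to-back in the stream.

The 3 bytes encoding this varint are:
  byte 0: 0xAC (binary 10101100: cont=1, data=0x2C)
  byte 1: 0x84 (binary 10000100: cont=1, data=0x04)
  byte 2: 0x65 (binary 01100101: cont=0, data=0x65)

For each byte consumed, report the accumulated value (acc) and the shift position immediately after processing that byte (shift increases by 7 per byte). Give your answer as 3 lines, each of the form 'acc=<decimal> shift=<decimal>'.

byte 0=0xAC: payload=0x2C=44, contrib = 44<<0 = 44; acc -> 44, shift -> 7
byte 1=0x84: payload=0x04=4, contrib = 4<<7 = 512; acc -> 556, shift -> 14
byte 2=0x65: payload=0x65=101, contrib = 101<<14 = 1654784; acc -> 1655340, shift -> 21

Answer: acc=44 shift=7
acc=556 shift=14
acc=1655340 shift=21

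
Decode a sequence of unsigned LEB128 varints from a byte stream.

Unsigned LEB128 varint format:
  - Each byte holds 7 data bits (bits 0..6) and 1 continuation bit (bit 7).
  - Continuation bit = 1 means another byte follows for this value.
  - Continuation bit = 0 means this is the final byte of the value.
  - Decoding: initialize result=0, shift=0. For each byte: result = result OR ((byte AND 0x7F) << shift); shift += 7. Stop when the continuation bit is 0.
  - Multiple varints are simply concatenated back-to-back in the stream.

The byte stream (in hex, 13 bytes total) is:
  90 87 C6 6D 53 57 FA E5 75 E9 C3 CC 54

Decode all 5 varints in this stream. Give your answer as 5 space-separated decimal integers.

  byte[0]=0x90 cont=1 payload=0x10=16: acc |= 16<<0 -> acc=16 shift=7
  byte[1]=0x87 cont=1 payload=0x07=7: acc |= 7<<7 -> acc=912 shift=14
  byte[2]=0xC6 cont=1 payload=0x46=70: acc |= 70<<14 -> acc=1147792 shift=21
  byte[3]=0x6D cont=0 payload=0x6D=109: acc |= 109<<21 -> acc=229737360 shift=28 [end]
Varint 1: bytes[0:4] = 90 87 C6 6D -> value 229737360 (4 byte(s))
  byte[4]=0x53 cont=0 payload=0x53=83: acc |= 83<<0 -> acc=83 shift=7 [end]
Varint 2: bytes[4:5] = 53 -> value 83 (1 byte(s))
  byte[5]=0x57 cont=0 payload=0x57=87: acc |= 87<<0 -> acc=87 shift=7 [end]
Varint 3: bytes[5:6] = 57 -> value 87 (1 byte(s))
  byte[6]=0xFA cont=1 payload=0x7A=122: acc |= 122<<0 -> acc=122 shift=7
  byte[7]=0xE5 cont=1 payload=0x65=101: acc |= 101<<7 -> acc=13050 shift=14
  byte[8]=0x75 cont=0 payload=0x75=117: acc |= 117<<14 -> acc=1929978 shift=21 [end]
Varint 4: bytes[6:9] = FA E5 75 -> value 1929978 (3 byte(s))
  byte[9]=0xE9 cont=1 payload=0x69=105: acc |= 105<<0 -> acc=105 shift=7
  byte[10]=0xC3 cont=1 payload=0x43=67: acc |= 67<<7 -> acc=8681 shift=14
  byte[11]=0xCC cont=1 payload=0x4C=76: acc |= 76<<14 -> acc=1253865 shift=21
  byte[12]=0x54 cont=0 payload=0x54=84: acc |= 84<<21 -> acc=177414633 shift=28 [end]
Varint 5: bytes[9:13] = E9 C3 CC 54 -> value 177414633 (4 byte(s))

Answer: 229737360 83 87 1929978 177414633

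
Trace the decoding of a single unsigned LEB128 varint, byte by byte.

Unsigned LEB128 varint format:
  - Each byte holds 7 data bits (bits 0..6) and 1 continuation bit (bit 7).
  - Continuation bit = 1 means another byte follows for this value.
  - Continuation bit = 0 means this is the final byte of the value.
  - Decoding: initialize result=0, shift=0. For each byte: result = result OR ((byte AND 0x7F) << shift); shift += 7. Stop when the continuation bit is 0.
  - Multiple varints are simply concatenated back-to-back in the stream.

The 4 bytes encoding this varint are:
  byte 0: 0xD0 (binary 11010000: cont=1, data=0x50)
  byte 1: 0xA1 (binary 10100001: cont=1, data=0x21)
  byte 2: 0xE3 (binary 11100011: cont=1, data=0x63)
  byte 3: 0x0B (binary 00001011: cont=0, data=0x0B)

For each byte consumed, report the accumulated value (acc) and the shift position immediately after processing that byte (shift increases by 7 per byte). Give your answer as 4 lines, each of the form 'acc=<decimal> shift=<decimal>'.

byte 0=0xD0: payload=0x50=80, contrib = 80<<0 = 80; acc -> 80, shift -> 7
byte 1=0xA1: payload=0x21=33, contrib = 33<<7 = 4224; acc -> 4304, shift -> 14
byte 2=0xE3: payload=0x63=99, contrib = 99<<14 = 1622016; acc -> 1626320, shift -> 21
byte 3=0x0B: payload=0x0B=11, contrib = 11<<21 = 23068672; acc -> 24694992, shift -> 28

Answer: acc=80 shift=7
acc=4304 shift=14
acc=1626320 shift=21
acc=24694992 shift=28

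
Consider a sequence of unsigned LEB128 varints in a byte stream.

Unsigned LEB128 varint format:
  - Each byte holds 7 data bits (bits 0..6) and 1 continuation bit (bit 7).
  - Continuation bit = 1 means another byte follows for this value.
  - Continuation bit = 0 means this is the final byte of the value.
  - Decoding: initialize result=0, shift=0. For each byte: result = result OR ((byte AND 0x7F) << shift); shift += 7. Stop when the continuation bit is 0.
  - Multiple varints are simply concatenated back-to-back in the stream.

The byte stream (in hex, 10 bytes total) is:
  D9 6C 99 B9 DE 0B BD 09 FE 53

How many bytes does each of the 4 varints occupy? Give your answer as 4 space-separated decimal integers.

Answer: 2 4 2 2

Derivation:
  byte[0]=0xD9 cont=1 payload=0x59=89: acc |= 89<<0 -> acc=89 shift=7
  byte[1]=0x6C cont=0 payload=0x6C=108: acc |= 108<<7 -> acc=13913 shift=14 [end]
Varint 1: bytes[0:2] = D9 6C -> value 13913 (2 byte(s))
  byte[2]=0x99 cont=1 payload=0x19=25: acc |= 25<<0 -> acc=25 shift=7
  byte[3]=0xB9 cont=1 payload=0x39=57: acc |= 57<<7 -> acc=7321 shift=14
  byte[4]=0xDE cont=1 payload=0x5E=94: acc |= 94<<14 -> acc=1547417 shift=21
  byte[5]=0x0B cont=0 payload=0x0B=11: acc |= 11<<21 -> acc=24616089 shift=28 [end]
Varint 2: bytes[2:6] = 99 B9 DE 0B -> value 24616089 (4 byte(s))
  byte[6]=0xBD cont=1 payload=0x3D=61: acc |= 61<<0 -> acc=61 shift=7
  byte[7]=0x09 cont=0 payload=0x09=9: acc |= 9<<7 -> acc=1213 shift=14 [end]
Varint 3: bytes[6:8] = BD 09 -> value 1213 (2 byte(s))
  byte[8]=0xFE cont=1 payload=0x7E=126: acc |= 126<<0 -> acc=126 shift=7
  byte[9]=0x53 cont=0 payload=0x53=83: acc |= 83<<7 -> acc=10750 shift=14 [end]
Varint 4: bytes[8:10] = FE 53 -> value 10750 (2 byte(s))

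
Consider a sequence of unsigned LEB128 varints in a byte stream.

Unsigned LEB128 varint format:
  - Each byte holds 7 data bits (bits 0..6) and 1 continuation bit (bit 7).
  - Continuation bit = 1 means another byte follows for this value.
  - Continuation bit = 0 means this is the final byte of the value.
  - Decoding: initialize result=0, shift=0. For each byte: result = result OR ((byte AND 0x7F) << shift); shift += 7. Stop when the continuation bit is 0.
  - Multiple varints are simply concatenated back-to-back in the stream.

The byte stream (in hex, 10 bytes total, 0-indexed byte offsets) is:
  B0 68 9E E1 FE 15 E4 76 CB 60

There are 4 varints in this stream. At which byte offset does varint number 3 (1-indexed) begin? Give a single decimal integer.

Answer: 6

Derivation:
  byte[0]=0xB0 cont=1 payload=0x30=48: acc |= 48<<0 -> acc=48 shift=7
  byte[1]=0x68 cont=0 payload=0x68=104: acc |= 104<<7 -> acc=13360 shift=14 [end]
Varint 1: bytes[0:2] = B0 68 -> value 13360 (2 byte(s))
  byte[2]=0x9E cont=1 payload=0x1E=30: acc |= 30<<0 -> acc=30 shift=7
  byte[3]=0xE1 cont=1 payload=0x61=97: acc |= 97<<7 -> acc=12446 shift=14
  byte[4]=0xFE cont=1 payload=0x7E=126: acc |= 126<<14 -> acc=2076830 shift=21
  byte[5]=0x15 cont=0 payload=0x15=21: acc |= 21<<21 -> acc=46117022 shift=28 [end]
Varint 2: bytes[2:6] = 9E E1 FE 15 -> value 46117022 (4 byte(s))
  byte[6]=0xE4 cont=1 payload=0x64=100: acc |= 100<<0 -> acc=100 shift=7
  byte[7]=0x76 cont=0 payload=0x76=118: acc |= 118<<7 -> acc=15204 shift=14 [end]
Varint 3: bytes[6:8] = E4 76 -> value 15204 (2 byte(s))
  byte[8]=0xCB cont=1 payload=0x4B=75: acc |= 75<<0 -> acc=75 shift=7
  byte[9]=0x60 cont=0 payload=0x60=96: acc |= 96<<7 -> acc=12363 shift=14 [end]
Varint 4: bytes[8:10] = CB 60 -> value 12363 (2 byte(s))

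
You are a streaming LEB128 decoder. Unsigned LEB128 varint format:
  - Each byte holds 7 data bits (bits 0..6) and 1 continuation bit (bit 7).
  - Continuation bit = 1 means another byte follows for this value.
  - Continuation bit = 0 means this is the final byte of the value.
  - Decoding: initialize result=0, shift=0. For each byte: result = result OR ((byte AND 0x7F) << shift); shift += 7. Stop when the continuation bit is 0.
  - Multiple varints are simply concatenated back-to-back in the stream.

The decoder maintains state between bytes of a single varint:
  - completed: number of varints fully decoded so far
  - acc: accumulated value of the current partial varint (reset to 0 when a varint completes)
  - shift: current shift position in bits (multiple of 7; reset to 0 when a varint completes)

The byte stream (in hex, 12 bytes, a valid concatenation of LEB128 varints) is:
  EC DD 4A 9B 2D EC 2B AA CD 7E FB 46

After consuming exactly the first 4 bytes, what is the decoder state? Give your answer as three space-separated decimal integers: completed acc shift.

byte[0]=0xEC cont=1 payload=0x6C: acc |= 108<<0 -> completed=0 acc=108 shift=7
byte[1]=0xDD cont=1 payload=0x5D: acc |= 93<<7 -> completed=0 acc=12012 shift=14
byte[2]=0x4A cont=0 payload=0x4A: varint #1 complete (value=1224428); reset -> completed=1 acc=0 shift=0
byte[3]=0x9B cont=1 payload=0x1B: acc |= 27<<0 -> completed=1 acc=27 shift=7

Answer: 1 27 7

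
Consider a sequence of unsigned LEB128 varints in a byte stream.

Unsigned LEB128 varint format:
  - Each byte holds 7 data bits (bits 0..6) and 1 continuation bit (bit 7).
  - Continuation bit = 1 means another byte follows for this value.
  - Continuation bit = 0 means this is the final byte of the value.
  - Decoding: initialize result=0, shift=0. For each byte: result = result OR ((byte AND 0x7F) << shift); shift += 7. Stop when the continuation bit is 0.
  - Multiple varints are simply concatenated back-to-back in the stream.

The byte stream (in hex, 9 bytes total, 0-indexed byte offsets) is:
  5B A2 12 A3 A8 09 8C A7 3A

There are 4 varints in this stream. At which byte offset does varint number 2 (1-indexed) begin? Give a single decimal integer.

  byte[0]=0x5B cont=0 payload=0x5B=91: acc |= 91<<0 -> acc=91 shift=7 [end]
Varint 1: bytes[0:1] = 5B -> value 91 (1 byte(s))
  byte[1]=0xA2 cont=1 payload=0x22=34: acc |= 34<<0 -> acc=34 shift=7
  byte[2]=0x12 cont=0 payload=0x12=18: acc |= 18<<7 -> acc=2338 shift=14 [end]
Varint 2: bytes[1:3] = A2 12 -> value 2338 (2 byte(s))
  byte[3]=0xA3 cont=1 payload=0x23=35: acc |= 35<<0 -> acc=35 shift=7
  byte[4]=0xA8 cont=1 payload=0x28=40: acc |= 40<<7 -> acc=5155 shift=14
  byte[5]=0x09 cont=0 payload=0x09=9: acc |= 9<<14 -> acc=152611 shift=21 [end]
Varint 3: bytes[3:6] = A3 A8 09 -> value 152611 (3 byte(s))
  byte[6]=0x8C cont=1 payload=0x0C=12: acc |= 12<<0 -> acc=12 shift=7
  byte[7]=0xA7 cont=1 payload=0x27=39: acc |= 39<<7 -> acc=5004 shift=14
  byte[8]=0x3A cont=0 payload=0x3A=58: acc |= 58<<14 -> acc=955276 shift=21 [end]
Varint 4: bytes[6:9] = 8C A7 3A -> value 955276 (3 byte(s))

Answer: 1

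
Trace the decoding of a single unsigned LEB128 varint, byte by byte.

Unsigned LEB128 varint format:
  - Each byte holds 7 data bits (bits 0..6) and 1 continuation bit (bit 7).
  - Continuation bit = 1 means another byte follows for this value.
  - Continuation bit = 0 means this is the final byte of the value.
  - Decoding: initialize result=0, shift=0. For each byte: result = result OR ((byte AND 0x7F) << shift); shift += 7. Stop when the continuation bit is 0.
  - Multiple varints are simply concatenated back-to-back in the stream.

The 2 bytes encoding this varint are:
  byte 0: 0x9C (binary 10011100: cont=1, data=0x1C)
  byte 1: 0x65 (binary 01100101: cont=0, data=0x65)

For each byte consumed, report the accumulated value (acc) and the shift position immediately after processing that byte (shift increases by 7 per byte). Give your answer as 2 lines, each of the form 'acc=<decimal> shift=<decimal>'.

Answer: acc=28 shift=7
acc=12956 shift=14

Derivation:
byte 0=0x9C: payload=0x1C=28, contrib = 28<<0 = 28; acc -> 28, shift -> 7
byte 1=0x65: payload=0x65=101, contrib = 101<<7 = 12928; acc -> 12956, shift -> 14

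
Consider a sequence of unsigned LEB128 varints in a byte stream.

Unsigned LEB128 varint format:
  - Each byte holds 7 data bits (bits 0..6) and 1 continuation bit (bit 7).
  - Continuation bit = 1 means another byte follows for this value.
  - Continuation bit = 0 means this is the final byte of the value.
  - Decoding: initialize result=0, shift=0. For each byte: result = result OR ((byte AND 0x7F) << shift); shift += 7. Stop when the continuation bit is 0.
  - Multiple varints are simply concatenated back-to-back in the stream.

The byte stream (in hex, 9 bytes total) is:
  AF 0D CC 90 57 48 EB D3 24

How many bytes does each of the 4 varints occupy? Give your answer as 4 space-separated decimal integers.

Answer: 2 3 1 3

Derivation:
  byte[0]=0xAF cont=1 payload=0x2F=47: acc |= 47<<0 -> acc=47 shift=7
  byte[1]=0x0D cont=0 payload=0x0D=13: acc |= 13<<7 -> acc=1711 shift=14 [end]
Varint 1: bytes[0:2] = AF 0D -> value 1711 (2 byte(s))
  byte[2]=0xCC cont=1 payload=0x4C=76: acc |= 76<<0 -> acc=76 shift=7
  byte[3]=0x90 cont=1 payload=0x10=16: acc |= 16<<7 -> acc=2124 shift=14
  byte[4]=0x57 cont=0 payload=0x57=87: acc |= 87<<14 -> acc=1427532 shift=21 [end]
Varint 2: bytes[2:5] = CC 90 57 -> value 1427532 (3 byte(s))
  byte[5]=0x48 cont=0 payload=0x48=72: acc |= 72<<0 -> acc=72 shift=7 [end]
Varint 3: bytes[5:6] = 48 -> value 72 (1 byte(s))
  byte[6]=0xEB cont=1 payload=0x6B=107: acc |= 107<<0 -> acc=107 shift=7
  byte[7]=0xD3 cont=1 payload=0x53=83: acc |= 83<<7 -> acc=10731 shift=14
  byte[8]=0x24 cont=0 payload=0x24=36: acc |= 36<<14 -> acc=600555 shift=21 [end]
Varint 4: bytes[6:9] = EB D3 24 -> value 600555 (3 byte(s))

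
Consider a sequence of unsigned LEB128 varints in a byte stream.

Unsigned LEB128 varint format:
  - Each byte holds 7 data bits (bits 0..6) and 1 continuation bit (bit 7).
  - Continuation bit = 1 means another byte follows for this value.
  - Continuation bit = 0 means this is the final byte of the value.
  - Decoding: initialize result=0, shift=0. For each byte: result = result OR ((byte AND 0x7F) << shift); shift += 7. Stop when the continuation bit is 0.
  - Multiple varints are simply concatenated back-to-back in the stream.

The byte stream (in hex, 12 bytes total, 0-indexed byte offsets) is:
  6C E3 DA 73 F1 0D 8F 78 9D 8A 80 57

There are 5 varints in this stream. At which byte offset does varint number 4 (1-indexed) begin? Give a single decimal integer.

  byte[0]=0x6C cont=0 payload=0x6C=108: acc |= 108<<0 -> acc=108 shift=7 [end]
Varint 1: bytes[0:1] = 6C -> value 108 (1 byte(s))
  byte[1]=0xE3 cont=1 payload=0x63=99: acc |= 99<<0 -> acc=99 shift=7
  byte[2]=0xDA cont=1 payload=0x5A=90: acc |= 90<<7 -> acc=11619 shift=14
  byte[3]=0x73 cont=0 payload=0x73=115: acc |= 115<<14 -> acc=1895779 shift=21 [end]
Varint 2: bytes[1:4] = E3 DA 73 -> value 1895779 (3 byte(s))
  byte[4]=0xF1 cont=1 payload=0x71=113: acc |= 113<<0 -> acc=113 shift=7
  byte[5]=0x0D cont=0 payload=0x0D=13: acc |= 13<<7 -> acc=1777 shift=14 [end]
Varint 3: bytes[4:6] = F1 0D -> value 1777 (2 byte(s))
  byte[6]=0x8F cont=1 payload=0x0F=15: acc |= 15<<0 -> acc=15 shift=7
  byte[7]=0x78 cont=0 payload=0x78=120: acc |= 120<<7 -> acc=15375 shift=14 [end]
Varint 4: bytes[6:8] = 8F 78 -> value 15375 (2 byte(s))
  byte[8]=0x9D cont=1 payload=0x1D=29: acc |= 29<<0 -> acc=29 shift=7
  byte[9]=0x8A cont=1 payload=0x0A=10: acc |= 10<<7 -> acc=1309 shift=14
  byte[10]=0x80 cont=1 payload=0x00=0: acc |= 0<<14 -> acc=1309 shift=21
  byte[11]=0x57 cont=0 payload=0x57=87: acc |= 87<<21 -> acc=182453533 shift=28 [end]
Varint 5: bytes[8:12] = 9D 8A 80 57 -> value 182453533 (4 byte(s))

Answer: 6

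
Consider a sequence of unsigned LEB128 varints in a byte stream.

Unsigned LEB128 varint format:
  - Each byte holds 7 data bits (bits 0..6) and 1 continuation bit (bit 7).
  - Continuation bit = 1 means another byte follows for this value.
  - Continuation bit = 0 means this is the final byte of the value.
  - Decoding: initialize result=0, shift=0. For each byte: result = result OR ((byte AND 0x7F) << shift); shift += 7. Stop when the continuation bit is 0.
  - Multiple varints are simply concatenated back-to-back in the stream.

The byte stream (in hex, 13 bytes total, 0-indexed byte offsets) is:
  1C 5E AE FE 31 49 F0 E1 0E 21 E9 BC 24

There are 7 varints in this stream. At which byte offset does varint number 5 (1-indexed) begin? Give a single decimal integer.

Answer: 6

Derivation:
  byte[0]=0x1C cont=0 payload=0x1C=28: acc |= 28<<0 -> acc=28 shift=7 [end]
Varint 1: bytes[0:1] = 1C -> value 28 (1 byte(s))
  byte[1]=0x5E cont=0 payload=0x5E=94: acc |= 94<<0 -> acc=94 shift=7 [end]
Varint 2: bytes[1:2] = 5E -> value 94 (1 byte(s))
  byte[2]=0xAE cont=1 payload=0x2E=46: acc |= 46<<0 -> acc=46 shift=7
  byte[3]=0xFE cont=1 payload=0x7E=126: acc |= 126<<7 -> acc=16174 shift=14
  byte[4]=0x31 cont=0 payload=0x31=49: acc |= 49<<14 -> acc=818990 shift=21 [end]
Varint 3: bytes[2:5] = AE FE 31 -> value 818990 (3 byte(s))
  byte[5]=0x49 cont=0 payload=0x49=73: acc |= 73<<0 -> acc=73 shift=7 [end]
Varint 4: bytes[5:6] = 49 -> value 73 (1 byte(s))
  byte[6]=0xF0 cont=1 payload=0x70=112: acc |= 112<<0 -> acc=112 shift=7
  byte[7]=0xE1 cont=1 payload=0x61=97: acc |= 97<<7 -> acc=12528 shift=14
  byte[8]=0x0E cont=0 payload=0x0E=14: acc |= 14<<14 -> acc=241904 shift=21 [end]
Varint 5: bytes[6:9] = F0 E1 0E -> value 241904 (3 byte(s))
  byte[9]=0x21 cont=0 payload=0x21=33: acc |= 33<<0 -> acc=33 shift=7 [end]
Varint 6: bytes[9:10] = 21 -> value 33 (1 byte(s))
  byte[10]=0xE9 cont=1 payload=0x69=105: acc |= 105<<0 -> acc=105 shift=7
  byte[11]=0xBC cont=1 payload=0x3C=60: acc |= 60<<7 -> acc=7785 shift=14
  byte[12]=0x24 cont=0 payload=0x24=36: acc |= 36<<14 -> acc=597609 shift=21 [end]
Varint 7: bytes[10:13] = E9 BC 24 -> value 597609 (3 byte(s))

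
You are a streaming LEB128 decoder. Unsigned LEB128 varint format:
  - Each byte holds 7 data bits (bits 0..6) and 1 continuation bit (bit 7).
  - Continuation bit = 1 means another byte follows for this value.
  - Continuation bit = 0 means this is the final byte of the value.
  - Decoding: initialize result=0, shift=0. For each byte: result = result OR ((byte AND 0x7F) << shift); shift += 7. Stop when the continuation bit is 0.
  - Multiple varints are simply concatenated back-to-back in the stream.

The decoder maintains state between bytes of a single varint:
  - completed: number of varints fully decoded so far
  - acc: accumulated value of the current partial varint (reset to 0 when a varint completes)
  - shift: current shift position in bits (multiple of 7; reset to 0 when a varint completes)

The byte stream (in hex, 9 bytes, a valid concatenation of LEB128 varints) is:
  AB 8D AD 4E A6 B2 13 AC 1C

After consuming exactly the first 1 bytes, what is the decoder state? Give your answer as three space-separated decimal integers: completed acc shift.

byte[0]=0xAB cont=1 payload=0x2B: acc |= 43<<0 -> completed=0 acc=43 shift=7

Answer: 0 43 7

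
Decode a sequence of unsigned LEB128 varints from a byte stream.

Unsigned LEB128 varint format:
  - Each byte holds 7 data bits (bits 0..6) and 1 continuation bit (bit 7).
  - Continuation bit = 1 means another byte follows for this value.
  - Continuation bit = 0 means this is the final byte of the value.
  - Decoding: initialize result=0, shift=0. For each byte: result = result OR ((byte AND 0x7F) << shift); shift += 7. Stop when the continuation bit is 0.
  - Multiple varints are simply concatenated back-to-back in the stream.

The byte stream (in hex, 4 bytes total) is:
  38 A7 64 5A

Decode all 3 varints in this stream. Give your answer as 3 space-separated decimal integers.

  byte[0]=0x38 cont=0 payload=0x38=56: acc |= 56<<0 -> acc=56 shift=7 [end]
Varint 1: bytes[0:1] = 38 -> value 56 (1 byte(s))
  byte[1]=0xA7 cont=1 payload=0x27=39: acc |= 39<<0 -> acc=39 shift=7
  byte[2]=0x64 cont=0 payload=0x64=100: acc |= 100<<7 -> acc=12839 shift=14 [end]
Varint 2: bytes[1:3] = A7 64 -> value 12839 (2 byte(s))
  byte[3]=0x5A cont=0 payload=0x5A=90: acc |= 90<<0 -> acc=90 shift=7 [end]
Varint 3: bytes[3:4] = 5A -> value 90 (1 byte(s))

Answer: 56 12839 90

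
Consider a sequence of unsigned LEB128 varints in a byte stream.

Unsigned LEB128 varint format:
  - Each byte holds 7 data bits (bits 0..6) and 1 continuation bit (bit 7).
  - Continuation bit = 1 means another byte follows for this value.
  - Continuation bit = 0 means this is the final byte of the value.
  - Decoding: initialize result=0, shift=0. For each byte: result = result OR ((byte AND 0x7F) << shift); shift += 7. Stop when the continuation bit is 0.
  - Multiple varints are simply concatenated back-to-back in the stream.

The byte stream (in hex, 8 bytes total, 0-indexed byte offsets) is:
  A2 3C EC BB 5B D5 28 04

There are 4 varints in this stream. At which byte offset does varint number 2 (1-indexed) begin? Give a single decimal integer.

Answer: 2

Derivation:
  byte[0]=0xA2 cont=1 payload=0x22=34: acc |= 34<<0 -> acc=34 shift=7
  byte[1]=0x3C cont=0 payload=0x3C=60: acc |= 60<<7 -> acc=7714 shift=14 [end]
Varint 1: bytes[0:2] = A2 3C -> value 7714 (2 byte(s))
  byte[2]=0xEC cont=1 payload=0x6C=108: acc |= 108<<0 -> acc=108 shift=7
  byte[3]=0xBB cont=1 payload=0x3B=59: acc |= 59<<7 -> acc=7660 shift=14
  byte[4]=0x5B cont=0 payload=0x5B=91: acc |= 91<<14 -> acc=1498604 shift=21 [end]
Varint 2: bytes[2:5] = EC BB 5B -> value 1498604 (3 byte(s))
  byte[5]=0xD5 cont=1 payload=0x55=85: acc |= 85<<0 -> acc=85 shift=7
  byte[6]=0x28 cont=0 payload=0x28=40: acc |= 40<<7 -> acc=5205 shift=14 [end]
Varint 3: bytes[5:7] = D5 28 -> value 5205 (2 byte(s))
  byte[7]=0x04 cont=0 payload=0x04=4: acc |= 4<<0 -> acc=4 shift=7 [end]
Varint 4: bytes[7:8] = 04 -> value 4 (1 byte(s))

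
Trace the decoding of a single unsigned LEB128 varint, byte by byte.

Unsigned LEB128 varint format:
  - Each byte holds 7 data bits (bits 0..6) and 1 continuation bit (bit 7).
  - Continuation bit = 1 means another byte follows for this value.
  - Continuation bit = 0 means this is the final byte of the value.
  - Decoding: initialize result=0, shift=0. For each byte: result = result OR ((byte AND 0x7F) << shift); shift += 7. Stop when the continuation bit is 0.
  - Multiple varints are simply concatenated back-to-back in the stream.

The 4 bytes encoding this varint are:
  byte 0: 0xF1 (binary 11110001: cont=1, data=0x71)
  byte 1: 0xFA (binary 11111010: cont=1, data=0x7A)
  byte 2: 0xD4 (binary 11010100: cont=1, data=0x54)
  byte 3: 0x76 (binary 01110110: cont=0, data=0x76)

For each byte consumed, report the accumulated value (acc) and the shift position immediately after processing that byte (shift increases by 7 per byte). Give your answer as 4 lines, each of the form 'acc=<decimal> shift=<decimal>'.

byte 0=0xF1: payload=0x71=113, contrib = 113<<0 = 113; acc -> 113, shift -> 7
byte 1=0xFA: payload=0x7A=122, contrib = 122<<7 = 15616; acc -> 15729, shift -> 14
byte 2=0xD4: payload=0x54=84, contrib = 84<<14 = 1376256; acc -> 1391985, shift -> 21
byte 3=0x76: payload=0x76=118, contrib = 118<<21 = 247463936; acc -> 248855921, shift -> 28

Answer: acc=113 shift=7
acc=15729 shift=14
acc=1391985 shift=21
acc=248855921 shift=28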